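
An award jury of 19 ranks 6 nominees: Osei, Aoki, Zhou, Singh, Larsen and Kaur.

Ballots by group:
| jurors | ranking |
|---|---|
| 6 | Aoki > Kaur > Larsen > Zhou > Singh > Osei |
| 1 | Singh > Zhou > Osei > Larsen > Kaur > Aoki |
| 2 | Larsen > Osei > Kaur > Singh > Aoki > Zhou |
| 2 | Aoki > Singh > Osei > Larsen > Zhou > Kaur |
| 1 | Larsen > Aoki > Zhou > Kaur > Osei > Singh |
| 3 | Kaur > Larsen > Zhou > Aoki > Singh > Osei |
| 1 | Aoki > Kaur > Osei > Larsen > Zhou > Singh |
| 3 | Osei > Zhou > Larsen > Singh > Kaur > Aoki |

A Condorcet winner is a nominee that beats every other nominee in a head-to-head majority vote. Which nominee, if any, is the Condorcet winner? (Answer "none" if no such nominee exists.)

Head-to-head results (19 jurors):
Osei vs Aoki: Osei is ranked higher on 1+2+3 = 6 ballots, Aoki on 13. Aoki wins 13–6.
Osei vs Zhou: 2+2+1+3 = 8 for Osei, 11 for Zhou — Zhou by 11–8.
Osei–Singh: Singh 12–7.
Osei vs Larsen: Larsen wins 12–7.
Osei vs Kaur: Kaur wins 11–8.
Aoki vs Zhou: Aoki, 12–7.
Aoki vs Singh: 6+2+1+3+1 = 13 for Aoki, 6 for Singh — Aoki by 13–6.
Aoki vs Larsen: 9 to 10, Larsen.
Aoki vs Kaur: Aoki preferred on 6+2+1+1 = 10 ballots; Aoki wins 10–9.
Zhou vs Singh: 14 to 5, Zhou.
Zhou vs Larsen: Larsen, 15–4.
Zhou vs Kaur: 1+2+1+3 = 7 for Zhou, 12 for Kaur — Kaur by 12–7.
Singh vs Larsen: Singh is ranked higher on 1+2 = 3 ballots, Larsen on 16. Larsen wins 16–3.
Singh vs Kaur: 6 to 13, Kaur.
Larsen vs Kaur: Larsen is ranked higher on 1+2+2+1+3 = 9 ballots, Kaur on 10. Kaur wins 10–9.
Each nominee drops at least one matchup (Osei loses to Aoki; Aoki loses to Larsen; Zhou loses to Aoki; Singh loses to Aoki; Larsen loses to Kaur; Kaur loses to Aoki); the cycle Aoki beats Kaur beats Larsen beats Aoki rules out a Condorcet winner.

none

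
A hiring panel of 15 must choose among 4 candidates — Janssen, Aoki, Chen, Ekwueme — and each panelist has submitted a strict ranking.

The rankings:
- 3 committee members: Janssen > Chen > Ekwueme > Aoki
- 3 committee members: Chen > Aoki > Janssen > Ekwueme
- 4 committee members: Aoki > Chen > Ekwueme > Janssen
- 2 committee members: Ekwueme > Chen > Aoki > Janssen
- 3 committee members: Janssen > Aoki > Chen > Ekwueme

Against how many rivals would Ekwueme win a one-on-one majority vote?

0

Ekwueme against each rival (15 committee members):
Ekwueme vs Janssen: Janssen, 9–6.
Ekwueme vs Aoki: Aoki wins 10–5.
Ekwueme vs Chen: Chen, 13–2.
Ekwueme beats no one; loses to Janssen, Aoki, Chen — 0 pairwise wins.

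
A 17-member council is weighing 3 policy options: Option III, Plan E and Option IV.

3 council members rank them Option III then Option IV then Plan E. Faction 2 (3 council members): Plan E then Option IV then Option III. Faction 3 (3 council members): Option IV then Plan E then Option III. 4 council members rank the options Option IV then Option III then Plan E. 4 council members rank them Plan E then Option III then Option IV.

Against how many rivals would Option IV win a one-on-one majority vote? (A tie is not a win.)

Option IV against each rival (17 council members):
Option IV vs Option III: Option IV preferred on 3+3+4 = 10 ballots; Option IV wins 10–7.
Option IV vs Plan E: 3+3+4 = 10 for Option IV, 7 for Plan E — Option IV by 10–7.
Option IV beats Option III, Plan E — 2 pairwise wins.

2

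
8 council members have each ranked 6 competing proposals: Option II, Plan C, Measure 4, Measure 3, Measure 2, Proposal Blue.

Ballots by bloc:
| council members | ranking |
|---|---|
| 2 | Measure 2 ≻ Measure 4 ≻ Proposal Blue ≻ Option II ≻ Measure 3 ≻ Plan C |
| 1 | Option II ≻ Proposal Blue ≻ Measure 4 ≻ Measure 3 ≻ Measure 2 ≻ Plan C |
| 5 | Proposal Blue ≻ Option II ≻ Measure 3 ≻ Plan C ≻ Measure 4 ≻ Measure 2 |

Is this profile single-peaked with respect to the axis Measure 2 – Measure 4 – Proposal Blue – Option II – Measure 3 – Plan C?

yes

Axis positions: Measure 2=1, Measure 4=2, Proposal Blue=3, Option II=4, Measure 3=5, Plan C=6.
Bloc 1 (peak Measure 2 at position 1): ranking walks positions 1-2-3-4-5-6, expanding outward from the peak — single-peaked.
Bloc 2 (peak Option II at position 4): ranking walks positions 4-3-2-5-1-6, expanding outward from the peak — single-peaked.
Bloc 3 (peak Proposal Blue at position 3): ranking walks positions 3-4-5-6-2-1, expanding outward from the peak — single-peaked.
Every ranking is single-peaked on this axis.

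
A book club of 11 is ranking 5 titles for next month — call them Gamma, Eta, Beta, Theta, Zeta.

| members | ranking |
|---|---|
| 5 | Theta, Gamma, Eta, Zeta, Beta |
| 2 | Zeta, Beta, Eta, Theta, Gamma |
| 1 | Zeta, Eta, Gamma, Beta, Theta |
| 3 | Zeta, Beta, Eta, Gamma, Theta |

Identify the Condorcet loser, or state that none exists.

Pairwise majorities:
Gamma vs Eta: Eta, 6–5.
Gamma vs Beta: Gamma is ranked higher on 5+1 = 6 ballots, Beta on 5. Gamma wins 6–5.
Gamma vs Theta: 4 to 7, Theta.
Gamma–Zeta: Zeta 6–5.
Eta vs Beta: Eta preferred on 5+1 = 6 ballots; Eta wins 6–5.
Eta vs Theta: Eta, 6–5.
Eta vs Zeta: Zeta, 6–5.
Beta vs Theta: 6 to 5, Beta.
Beta vs Zeta: 0 for Beta, 11 for Zeta — Zeta by 11–0.
Theta vs Zeta: Zeta wins 6–5.
Every book wins at least one matchup (Gamma beats Beta; Eta beats Gamma; Beta beats Theta; Theta beats Gamma; Zeta beats Gamma), so there is no Condorcet loser.

none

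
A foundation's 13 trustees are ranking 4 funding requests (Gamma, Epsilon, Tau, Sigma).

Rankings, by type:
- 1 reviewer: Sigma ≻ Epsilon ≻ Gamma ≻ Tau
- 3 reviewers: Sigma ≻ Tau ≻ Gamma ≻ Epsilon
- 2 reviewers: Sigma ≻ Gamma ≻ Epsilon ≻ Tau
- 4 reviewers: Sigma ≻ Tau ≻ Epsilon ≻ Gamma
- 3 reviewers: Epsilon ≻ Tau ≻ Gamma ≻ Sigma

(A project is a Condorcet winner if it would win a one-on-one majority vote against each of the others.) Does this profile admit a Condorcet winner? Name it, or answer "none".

Sigma

Head-to-head results (13 reviewers):
Gamma vs Epsilon: 5 to 8, Epsilon.
Gamma vs Tau: 3 to 10, Tau.
Gamma vs Sigma: 3 for Gamma, 10 for Sigma — Sigma by 10–3.
Epsilon vs Tau: 6 to 7, Tau.
Epsilon vs Sigma: Epsilon is ranked higher on 3 ballots, Sigma on 10. Sigma wins 10–3.
Tau vs Sigma: 3 to 10, Sigma.
Sigma wins every pairwise contest, so Sigma is the Condorcet winner.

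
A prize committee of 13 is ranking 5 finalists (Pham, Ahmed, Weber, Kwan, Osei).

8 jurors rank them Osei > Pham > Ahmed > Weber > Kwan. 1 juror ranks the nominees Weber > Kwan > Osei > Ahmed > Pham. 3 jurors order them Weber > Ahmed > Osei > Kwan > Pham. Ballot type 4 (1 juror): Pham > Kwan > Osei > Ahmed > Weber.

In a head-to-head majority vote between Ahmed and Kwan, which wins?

Ahmed

Ballots ranking Ahmed above Kwan: 8 + 3 = 11.
Ballots ranking Kwan above Ahmed: 13 − 11 = 2.
Ahmed wins the head-to-head 11–2.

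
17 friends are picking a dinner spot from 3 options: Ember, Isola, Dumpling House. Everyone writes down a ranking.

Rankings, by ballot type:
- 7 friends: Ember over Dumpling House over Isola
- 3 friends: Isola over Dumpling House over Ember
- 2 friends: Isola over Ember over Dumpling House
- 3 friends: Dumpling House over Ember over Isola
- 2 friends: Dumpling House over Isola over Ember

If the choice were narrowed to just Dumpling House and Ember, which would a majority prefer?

Ballots ranking Dumpling House above Ember: 3 + 3 + 2 = 8.
Ballots ranking Ember above Dumpling House: 17 − 8 = 9.
Ember wins the head-to-head 9–8.

Ember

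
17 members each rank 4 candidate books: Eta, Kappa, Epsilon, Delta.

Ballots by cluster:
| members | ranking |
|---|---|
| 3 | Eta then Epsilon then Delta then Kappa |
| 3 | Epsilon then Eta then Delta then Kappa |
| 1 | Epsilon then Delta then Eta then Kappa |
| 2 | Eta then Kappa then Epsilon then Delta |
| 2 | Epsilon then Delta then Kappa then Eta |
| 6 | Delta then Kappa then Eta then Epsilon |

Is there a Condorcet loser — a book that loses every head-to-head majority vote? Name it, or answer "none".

Head-to-head results (17 members):
Eta vs Kappa: Eta preferred on 3+3+1+2 = 9 ballots; Eta wins 9–8.
Eta vs Epsilon: Eta, 11–6.
Eta vs Delta: 8 to 9, Delta.
Kappa vs Epsilon: Epsilon, 9–8.
Kappa–Delta: Delta 15–2.
Epsilon vs Delta: Epsilon, 11–6.
Kappa is beaten in every head-to-head and is the Condorcet loser.

Kappa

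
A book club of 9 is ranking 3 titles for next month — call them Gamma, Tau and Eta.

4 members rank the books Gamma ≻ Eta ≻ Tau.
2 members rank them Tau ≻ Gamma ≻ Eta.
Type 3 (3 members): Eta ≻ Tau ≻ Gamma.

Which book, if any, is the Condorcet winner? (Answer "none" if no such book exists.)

none

Head-to-head results (9 members):
Gamma vs Tau: Tau, 5–4.
Gamma vs Eta: Gamma, 6–3.
Tau vs Eta: Eta wins 7–2.
Every book loses at least once (Gamma loses to Tau; Tau loses to Eta; Eta loses to Gamma). The majority relation contains the cycle Gamma beats Eta beats Tau beats Gamma, so there is no Condorcet winner.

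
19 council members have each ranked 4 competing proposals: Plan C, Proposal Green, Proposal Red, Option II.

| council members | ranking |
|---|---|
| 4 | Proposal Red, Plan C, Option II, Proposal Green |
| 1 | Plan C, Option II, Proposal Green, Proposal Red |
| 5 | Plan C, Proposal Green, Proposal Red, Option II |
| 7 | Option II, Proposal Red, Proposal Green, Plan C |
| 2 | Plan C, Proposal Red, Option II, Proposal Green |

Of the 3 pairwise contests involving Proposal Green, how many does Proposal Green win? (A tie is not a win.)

0

Proposal Green against each rival (19 council members):
Proposal Green vs Plan C: 7 for Proposal Green, 12 for Plan C — Plan C by 12–7.
Proposal Green vs Proposal Red: 6 to 13, Proposal Red.
Proposal Green vs Option II: Proposal Green is ranked higher on 5 ballots, Option II on 14. Option II wins 14–5.
Proposal Green beats no one; loses to Plan C, Proposal Red, Option II — 0 pairwise wins.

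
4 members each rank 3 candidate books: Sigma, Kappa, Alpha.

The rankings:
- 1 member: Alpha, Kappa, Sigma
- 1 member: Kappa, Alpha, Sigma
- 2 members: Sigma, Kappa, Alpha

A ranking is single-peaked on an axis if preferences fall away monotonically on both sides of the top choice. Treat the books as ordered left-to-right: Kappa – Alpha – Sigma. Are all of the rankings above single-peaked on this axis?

Axis positions: Kappa=1, Alpha=2, Sigma=3.
Ballot type 1 (peak Alpha at position 2): ranking walks positions 2-1-3, expanding outward from the peak — single-peaked.
Ballot type 2 (peak Kappa at position 1): ranking walks positions 1-2-3, expanding outward from the peak — single-peaked.
Ballot type 3: ranking walks positions 3-1-2; Kappa is ranked above Alpha even though Alpha lies between Kappa and the peak Sigma on the axis — preferences dip and rise again. Not single-peaked.
Ballot type 3 violates single-peakedness, so the profile is not single-peaked on this axis.

no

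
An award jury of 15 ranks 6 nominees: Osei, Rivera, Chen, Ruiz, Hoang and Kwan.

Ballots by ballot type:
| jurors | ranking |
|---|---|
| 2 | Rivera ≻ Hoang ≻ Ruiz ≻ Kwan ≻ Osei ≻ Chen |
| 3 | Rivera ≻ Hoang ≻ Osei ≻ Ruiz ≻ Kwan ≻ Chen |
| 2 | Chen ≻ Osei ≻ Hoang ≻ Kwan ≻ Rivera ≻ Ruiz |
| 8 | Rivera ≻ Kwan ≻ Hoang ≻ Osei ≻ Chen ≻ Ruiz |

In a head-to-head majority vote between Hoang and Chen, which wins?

Ballots ranking Hoang above Chen: 2 + 3 + 8 = 13.
Ballots ranking Chen above Hoang: 15 − 13 = 2.
Hoang wins the head-to-head 13–2.

Hoang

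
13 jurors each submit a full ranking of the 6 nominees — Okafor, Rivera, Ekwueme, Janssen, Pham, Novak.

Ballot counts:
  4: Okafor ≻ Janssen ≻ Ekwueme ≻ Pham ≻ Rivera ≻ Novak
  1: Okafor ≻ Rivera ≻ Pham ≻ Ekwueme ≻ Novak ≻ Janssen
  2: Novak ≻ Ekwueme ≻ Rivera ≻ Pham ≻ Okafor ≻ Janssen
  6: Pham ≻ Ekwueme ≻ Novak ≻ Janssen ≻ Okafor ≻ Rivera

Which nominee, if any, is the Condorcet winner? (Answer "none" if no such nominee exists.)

Pairwise majorities:
Okafor vs Rivera: 11 to 2, Okafor.
Okafor vs Ekwueme: Okafor preferred on 4+1 = 5 ballots; Ekwueme wins 8–5.
Okafor vs Janssen: Okafor preferred on 4+1+2 = 7 ballots; Okafor wins 7–6.
Okafor vs Pham: 5 to 8, Pham.
Okafor vs Novak: Novak wins 8–5.
Rivera vs Ekwueme: 1 for Rivera, 12 for Ekwueme — Ekwueme by 12–1.
Rivera vs Janssen: Rivera preferred on 1+2 = 3 ballots; Janssen wins 10–3.
Rivera vs Pham: Pham wins 10–3.
Rivera vs Novak: Novak, 8–5.
Ekwueme vs Janssen: Ekwueme is ranked higher on 1+2+6 = 9 ballots, Janssen on 4. Ekwueme wins 9–4.
Ekwueme–Pham: Pham 7–6.
Ekwueme vs Novak: Ekwueme preferred on 4+1+6 = 11 ballots; Ekwueme wins 11–2.
Janssen vs Pham: 4 to 9, Pham.
Janssen vs Novak: Janssen is ranked higher on 4 ballots, Novak on 9. Novak wins 9–4.
Pham vs Novak: Pham is ranked higher on 4+1+6 = 11 ballots, Novak on 2. Pham wins 11–2.
Only Pham has no losses; Pham is the Condorcet winner.

Pham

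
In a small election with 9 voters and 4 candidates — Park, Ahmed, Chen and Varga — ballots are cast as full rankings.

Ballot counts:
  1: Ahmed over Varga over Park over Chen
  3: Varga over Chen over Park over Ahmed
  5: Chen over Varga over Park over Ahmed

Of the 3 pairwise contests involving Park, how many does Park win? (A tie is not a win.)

Park against each rival (9 voters):
Park vs Ahmed: 8 to 1, Park.
Park vs Chen: 1 for Park, 8 for Chen — Chen by 8–1.
Park vs Varga: Park is ranked higher on 0 ballots, Varga on 9. Varga wins 9–0.
Park beats Ahmed; loses to Chen, Varga — 1 pairwise win.

1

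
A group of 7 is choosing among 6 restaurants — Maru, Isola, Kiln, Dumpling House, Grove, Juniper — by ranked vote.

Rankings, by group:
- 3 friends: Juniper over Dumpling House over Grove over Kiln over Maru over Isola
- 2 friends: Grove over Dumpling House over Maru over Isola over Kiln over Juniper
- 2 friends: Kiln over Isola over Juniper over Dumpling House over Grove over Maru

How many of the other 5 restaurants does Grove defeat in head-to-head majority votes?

3

Grove against each rival (7 friends):
Grove vs Maru: 3+2+2 = 7 for Grove, 0 for Maru — Grove by 7–0.
Grove vs Isola: Grove, 5–2.
Grove vs Kiln: Grove wins 5–2.
Grove–Dumpling House: Dumpling House 5–2.
Grove vs Juniper: Juniper wins 5–2.
Grove beats Maru, Isola, Kiln; loses to Dumpling House, Juniper — 3 pairwise wins.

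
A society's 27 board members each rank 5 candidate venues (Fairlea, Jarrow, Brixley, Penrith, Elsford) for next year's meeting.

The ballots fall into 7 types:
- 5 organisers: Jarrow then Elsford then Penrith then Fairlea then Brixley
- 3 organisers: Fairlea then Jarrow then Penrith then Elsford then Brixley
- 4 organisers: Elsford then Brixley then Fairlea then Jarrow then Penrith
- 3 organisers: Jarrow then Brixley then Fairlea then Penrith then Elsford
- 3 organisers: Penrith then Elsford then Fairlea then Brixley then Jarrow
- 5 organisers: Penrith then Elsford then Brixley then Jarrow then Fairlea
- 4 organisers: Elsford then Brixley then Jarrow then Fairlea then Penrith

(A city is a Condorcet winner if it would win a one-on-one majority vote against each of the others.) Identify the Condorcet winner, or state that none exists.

none

Head-to-head results (27 organisers):
Fairlea vs Jarrow: Jarrow, 17–10.
Fairlea–Brixley: Brixley 16–11.
Fairlea vs Penrith: Fairlea, 14–13.
Fairlea vs Elsford: Elsford wins 21–6.
Jarrow vs Brixley: Brixley wins 16–11.
Jarrow vs Penrith: Jarrow wins 19–8.
Jarrow vs Elsford: Elsford, 16–11.
Brixley vs Penrith: Penrith, 16–11.
Brixley vs Elsford: Elsford, 24–3.
Penrith vs Elsford: Penrith wins 14–13.
No city is unbeaten: Fairlea loses to Jarrow; Jarrow loses to Brixley; Brixley loses to Penrith; Penrith loses to Fairlea; Elsford loses to Penrith. In particular Fairlea → Penrith → Brixley → Fairlea is a majority cycle — no Condorcet winner exists.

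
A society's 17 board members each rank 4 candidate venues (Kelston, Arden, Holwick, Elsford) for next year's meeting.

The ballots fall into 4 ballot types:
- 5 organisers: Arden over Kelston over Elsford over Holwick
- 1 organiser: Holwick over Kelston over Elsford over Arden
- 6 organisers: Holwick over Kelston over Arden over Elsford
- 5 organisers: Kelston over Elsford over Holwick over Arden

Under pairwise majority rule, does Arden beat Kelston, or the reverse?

Kelston

Ballots ranking Arden above Kelston: 5.
Ballots ranking Kelston above Arden: 17 − 5 = 12.
Kelston wins the head-to-head 12–5.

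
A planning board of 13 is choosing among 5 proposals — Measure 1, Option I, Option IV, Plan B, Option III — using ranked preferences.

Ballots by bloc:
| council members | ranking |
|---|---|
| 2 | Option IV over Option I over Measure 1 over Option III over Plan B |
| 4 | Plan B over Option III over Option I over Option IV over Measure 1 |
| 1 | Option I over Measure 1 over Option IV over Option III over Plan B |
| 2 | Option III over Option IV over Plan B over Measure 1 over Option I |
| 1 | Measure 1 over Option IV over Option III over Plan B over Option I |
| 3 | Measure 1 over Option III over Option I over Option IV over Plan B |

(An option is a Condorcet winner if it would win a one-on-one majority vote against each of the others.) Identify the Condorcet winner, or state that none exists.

none

Pairwise majorities:
Measure 1 vs Option I: 6 to 7, Option I.
Measure 1 vs Option IV: 1+1+3 = 5 for Measure 1, 8 for Option IV — Option IV by 8–5.
Measure 1 vs Plan B: Measure 1 preferred on 2+1+1+3 = 7 ballots; Measure 1 wins 7–6.
Measure 1 vs Option III: Measure 1, 7–6.
Option I–Option IV: Option I 8–5.
Option I vs Plan B: Option I preferred on 2+1+3 = 6 ballots; Plan B wins 7–6.
Option I–Option III: Option III 10–3.
Option IV–Plan B: Option IV 9–4.
Option IV vs Option III: Option III, 9–4.
Plan B vs Option III: Plan B preferred on 4 ballots; Option III wins 9–4.
Each option drops at least one matchup (Measure 1 loses to Option I; Option I loses to Plan B; Option IV loses to Option I; Plan B loses to Measure 1; Option III loses to Measure 1); the cycle Measure 1 → Plan B → Option I → Measure 1 rules out a Condorcet winner.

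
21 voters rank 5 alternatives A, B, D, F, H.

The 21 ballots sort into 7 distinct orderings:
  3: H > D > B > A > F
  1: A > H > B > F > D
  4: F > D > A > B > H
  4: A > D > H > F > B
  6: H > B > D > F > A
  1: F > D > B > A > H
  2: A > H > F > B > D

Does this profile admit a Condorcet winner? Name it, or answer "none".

Check each pair by majority over 21 ballots:
A vs B: A preferred on 1+4+4+2 = 11 ballots; A wins 11–10.
A vs D: 1+4+2 = 7 for A, 14 for D — D by 14–7.
A vs F: A preferred on 3+1+4+2 = 10 ballots; F wins 11–10.
A vs H: A is ranked higher on 1+4+4+1+2 = 12 ballots, H on 9. A wins 12–9.
B vs D: B preferred on 1+6+2 = 9 ballots; D wins 12–9.
B vs F: B is ranked higher on 3+1+6 = 10 ballots, F on 11. F wins 11–10.
B vs H: 5 to 16, H.
D vs F: D preferred on 3+4+6 = 13 ballots; D wins 13–8.
D vs H: 4+4+1 = 9 for D, 12 for H — H by 12–9.
F vs H: F is ranked higher on 4+1 = 5 ballots, H on 16. H wins 16–5.
Every alternative loses at least once (A loses to D; B loses to A; D loses to H; F loses to D; H loses to A). The majority relation contains the cycle A → H → D → A, so there is no Condorcet winner.

none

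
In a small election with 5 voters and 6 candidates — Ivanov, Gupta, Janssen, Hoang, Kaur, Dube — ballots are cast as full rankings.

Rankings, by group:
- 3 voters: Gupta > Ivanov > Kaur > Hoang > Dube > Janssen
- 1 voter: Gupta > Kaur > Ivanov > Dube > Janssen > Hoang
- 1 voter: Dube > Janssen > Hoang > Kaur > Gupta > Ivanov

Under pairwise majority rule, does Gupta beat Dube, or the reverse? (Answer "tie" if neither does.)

Ballots ranking Gupta above Dube: 3 + 1 = 4.
Ballots ranking Dube above Gupta: 5 − 4 = 1.
Gupta wins the head-to-head 4–1.

Gupta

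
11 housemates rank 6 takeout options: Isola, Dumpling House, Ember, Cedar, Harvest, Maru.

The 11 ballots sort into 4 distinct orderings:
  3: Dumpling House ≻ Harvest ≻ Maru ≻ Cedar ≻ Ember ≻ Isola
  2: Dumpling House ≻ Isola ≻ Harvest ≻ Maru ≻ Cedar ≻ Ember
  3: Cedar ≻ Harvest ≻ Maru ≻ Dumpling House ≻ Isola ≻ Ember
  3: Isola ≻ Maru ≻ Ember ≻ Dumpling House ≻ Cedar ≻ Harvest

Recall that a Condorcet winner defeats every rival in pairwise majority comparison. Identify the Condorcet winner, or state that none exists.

none

Head-to-head results (11 friends):
Isola–Dumpling House: Dumpling House 8–3.
Isola vs Ember: Isola, 8–3.
Isola vs Cedar: Cedar wins 6–5.
Isola vs Harvest: Harvest, 6–5.
Isola vs Maru: Isola is ranked higher on 2+3 = 5 ballots, Maru on 6. Maru wins 6–5.
Dumpling House vs Ember: Dumpling House, 8–3.
Dumpling House vs Cedar: Dumpling House is ranked higher on 3+2+3 = 8 ballots, Cedar on 3. Dumpling House wins 8–3.
Dumpling House vs Harvest: Dumpling House, 8–3.
Dumpling House vs Maru: Maru, 6–5.
Ember vs Cedar: Ember preferred on 3 ballots; Cedar wins 8–3.
Ember vs Harvest: Ember preferred on 3 ballots; Harvest wins 8–3.
Ember–Maru: Maru 11–0.
Cedar vs Harvest: Cedar wins 6–5.
Cedar vs Maru: Maru wins 8–3.
Harvest vs Maru: Harvest is ranked higher on 3+2+3 = 8 ballots, Maru on 3. Harvest wins 8–3.
Every restaurant loses at least once (Isola loses to Dumpling House; Dumpling House loses to Maru; Ember loses to Isola; Cedar loses to Dumpling House; Harvest loses to Dumpling House; Maru loses to Harvest). The majority relation contains the cycle Dumpling House > Harvest > Maru > Dumpling House, so there is no Condorcet winner.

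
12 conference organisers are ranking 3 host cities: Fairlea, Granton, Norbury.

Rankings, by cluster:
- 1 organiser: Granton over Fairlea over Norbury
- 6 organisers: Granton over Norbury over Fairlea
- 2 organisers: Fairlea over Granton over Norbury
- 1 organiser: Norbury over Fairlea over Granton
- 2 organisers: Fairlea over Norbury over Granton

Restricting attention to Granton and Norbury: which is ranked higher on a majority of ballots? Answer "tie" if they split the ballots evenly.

Ballots ranking Granton above Norbury: 1 + 6 + 2 = 9.
Ballots ranking Norbury above Granton: 12 − 9 = 3.
Granton wins the head-to-head 9–3.

Granton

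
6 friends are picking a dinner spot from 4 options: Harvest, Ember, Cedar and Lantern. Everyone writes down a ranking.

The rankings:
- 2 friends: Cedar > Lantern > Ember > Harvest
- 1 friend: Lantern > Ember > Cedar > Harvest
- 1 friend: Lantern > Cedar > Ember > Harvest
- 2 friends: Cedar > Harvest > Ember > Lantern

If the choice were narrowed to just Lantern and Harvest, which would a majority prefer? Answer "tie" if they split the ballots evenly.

Lantern

Ballots ranking Lantern above Harvest: 2 + 1 + 1 = 4.
Ballots ranking Harvest above Lantern: 6 − 4 = 2.
Lantern wins the head-to-head 4–2.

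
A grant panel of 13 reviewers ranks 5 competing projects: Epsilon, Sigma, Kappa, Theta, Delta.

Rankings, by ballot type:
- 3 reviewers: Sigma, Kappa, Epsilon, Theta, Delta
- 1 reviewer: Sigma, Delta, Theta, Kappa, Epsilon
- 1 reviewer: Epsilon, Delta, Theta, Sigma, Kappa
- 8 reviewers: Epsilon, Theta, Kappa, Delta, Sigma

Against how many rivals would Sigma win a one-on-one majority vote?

0

Sigma against each rival (13 reviewers):
Sigma vs Epsilon: Sigma is ranked higher on 3+1 = 4 ballots, Epsilon on 9. Epsilon wins 9–4.
Sigma vs Kappa: Kappa wins 8–5.
Sigma vs Theta: Sigma is ranked higher on 3+1 = 4 ballots, Theta on 9. Theta wins 9–4.
Sigma–Delta: Delta 9–4.
Sigma beats no one; loses to Epsilon, Kappa, Theta, Delta — 0 pairwise wins.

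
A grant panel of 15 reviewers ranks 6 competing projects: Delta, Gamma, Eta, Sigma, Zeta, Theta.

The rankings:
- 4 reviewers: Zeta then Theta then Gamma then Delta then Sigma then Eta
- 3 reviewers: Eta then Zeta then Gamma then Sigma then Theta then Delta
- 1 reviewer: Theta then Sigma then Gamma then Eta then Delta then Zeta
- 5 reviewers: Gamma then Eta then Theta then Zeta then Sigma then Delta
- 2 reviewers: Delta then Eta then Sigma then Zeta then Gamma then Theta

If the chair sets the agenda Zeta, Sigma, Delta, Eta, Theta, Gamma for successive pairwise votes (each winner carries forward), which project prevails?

Round 1: Zeta vs Sigma — 12–3, Zeta advances.
Round 2: Zeta vs Delta — 12–3, Zeta advances.
Round 3: Zeta vs Eta — 4–11, Eta advances.
Round 4: Eta vs Theta — 10–5, Eta advances.
Round 5: Eta vs Gamma — 5–10, Gamma advances.
The agenda winner is Gamma.

Gamma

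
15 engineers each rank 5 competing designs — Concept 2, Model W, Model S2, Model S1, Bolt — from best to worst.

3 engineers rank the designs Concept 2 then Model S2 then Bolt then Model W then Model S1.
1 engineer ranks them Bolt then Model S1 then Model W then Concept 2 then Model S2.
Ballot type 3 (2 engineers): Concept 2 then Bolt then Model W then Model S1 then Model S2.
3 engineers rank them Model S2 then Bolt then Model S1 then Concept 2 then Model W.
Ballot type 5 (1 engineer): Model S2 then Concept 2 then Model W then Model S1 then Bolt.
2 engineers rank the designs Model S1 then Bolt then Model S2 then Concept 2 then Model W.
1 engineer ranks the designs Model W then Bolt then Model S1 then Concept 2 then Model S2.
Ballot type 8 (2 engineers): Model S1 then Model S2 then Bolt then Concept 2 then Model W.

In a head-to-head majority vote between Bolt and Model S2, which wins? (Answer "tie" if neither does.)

Ballots ranking Bolt above Model S2: 1 + 2 + 2 + 1 = 6.
Ballots ranking Model S2 above Bolt: 15 − 6 = 9.
Model S2 wins the head-to-head 9–6.

Model S2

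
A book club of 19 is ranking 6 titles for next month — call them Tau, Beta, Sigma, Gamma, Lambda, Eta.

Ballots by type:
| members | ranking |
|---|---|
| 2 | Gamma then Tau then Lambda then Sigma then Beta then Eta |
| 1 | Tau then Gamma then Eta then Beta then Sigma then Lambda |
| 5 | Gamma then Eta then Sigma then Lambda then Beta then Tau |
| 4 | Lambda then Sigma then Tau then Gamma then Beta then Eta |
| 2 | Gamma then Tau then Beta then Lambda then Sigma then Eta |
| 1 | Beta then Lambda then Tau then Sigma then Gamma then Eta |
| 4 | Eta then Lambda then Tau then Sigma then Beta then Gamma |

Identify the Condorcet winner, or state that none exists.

Check each pair by majority over 19 ballots:
Tau vs Beta: 2+1+4+2+4 = 13 for Tau, 6 for Beta — Tau by 13–6.
Tau vs Sigma: Tau is ranked higher on 2+1+2+1+4 = 10 ballots, Sigma on 9. Tau wins 10–9.
Tau vs Gamma: 1+4+1+4 = 10 for Tau, 9 for Gamma — Tau by 10–9.
Tau vs Lambda: Tau preferred on 2+1+2 = 5 ballots; Lambda wins 14–5.
Tau vs Eta: 2+1+4+2+1 = 10 for Tau, 9 for Eta — Tau by 10–9.
Beta vs Sigma: Beta is ranked higher on 1+2+1 = 4 ballots, Sigma on 15. Sigma wins 15–4.
Beta vs Gamma: 5 to 14, Gamma.
Beta vs Lambda: Beta is ranked higher on 1+2+1 = 4 ballots, Lambda on 15. Lambda wins 15–4.
Beta vs Eta: 9 to 10, Eta.
Sigma vs Gamma: 4+1+4 = 9 for Sigma, 10 for Gamma — Gamma by 10–9.
Sigma vs Lambda: 1+5 = 6 for Sigma, 13 for Lambda — Lambda by 13–6.
Sigma vs Eta: Sigma is ranked higher on 2+4+2+1 = 9 ballots, Eta on 10. Eta wins 10–9.
Gamma vs Lambda: Gamma is ranked higher on 2+1+5+2 = 10 ballots, Lambda on 9. Gamma wins 10–9.
Gamma vs Eta: 2+1+5+4+2+1 = 15 for Gamma, 4 for Eta — Gamma by 15–4.
Lambda vs Eta: 9 to 10, Eta.
No book is unbeaten: Tau loses to Lambda; Beta loses to Tau; Sigma loses to Tau; Gamma loses to Tau; Lambda loses to Gamma; Eta loses to Tau. In particular Tau beats Gamma beats Lambda beats Tau is a majority cycle — no Condorcet winner exists.

none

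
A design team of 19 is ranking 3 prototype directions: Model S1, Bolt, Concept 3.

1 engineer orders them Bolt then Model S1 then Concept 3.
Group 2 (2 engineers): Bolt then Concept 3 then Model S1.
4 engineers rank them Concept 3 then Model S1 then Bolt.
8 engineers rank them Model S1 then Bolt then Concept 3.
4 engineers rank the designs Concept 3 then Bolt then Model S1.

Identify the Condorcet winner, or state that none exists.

none

Check each pair by majority over 19 ballots:
Model S1 vs Bolt: Model S1 wins 12–7.
Model S1 vs Concept 3: Concept 3, 10–9.
Bolt vs Concept 3: 11 to 8, Bolt.
Every design loses at least once (Model S1 loses to Concept 3; Bolt loses to Model S1; Concept 3 loses to Bolt). The majority relation contains the cycle Model S1 beats Bolt beats Concept 3 beats Model S1, so there is no Condorcet winner.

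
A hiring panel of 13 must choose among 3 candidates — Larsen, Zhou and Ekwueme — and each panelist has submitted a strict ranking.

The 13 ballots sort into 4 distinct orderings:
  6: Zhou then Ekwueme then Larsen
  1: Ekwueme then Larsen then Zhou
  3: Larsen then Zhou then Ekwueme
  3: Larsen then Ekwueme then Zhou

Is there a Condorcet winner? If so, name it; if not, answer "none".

none

Pairwise majorities:
Larsen–Zhou: Larsen 7–6.
Larsen–Ekwueme: Ekwueme 7–6.
Zhou vs Ekwueme: Zhou is ranked higher on 6+3 = 9 ballots, Ekwueme on 4. Zhou wins 9–4.
No candidate is unbeaten: Larsen loses to Ekwueme; Zhou loses to Larsen; Ekwueme loses to Zhou. In particular Larsen → Zhou → Ekwueme → Larsen is a majority cycle — no Condorcet winner exists.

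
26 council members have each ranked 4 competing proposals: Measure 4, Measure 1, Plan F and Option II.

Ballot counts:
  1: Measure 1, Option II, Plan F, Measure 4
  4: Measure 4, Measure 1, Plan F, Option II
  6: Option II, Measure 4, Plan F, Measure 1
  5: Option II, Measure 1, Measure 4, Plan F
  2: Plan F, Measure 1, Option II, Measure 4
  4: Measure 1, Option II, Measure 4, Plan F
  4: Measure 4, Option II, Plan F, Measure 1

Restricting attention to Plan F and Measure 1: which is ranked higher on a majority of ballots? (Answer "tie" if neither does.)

Measure 1

Ballots ranking Plan F above Measure 1: 6 + 2 + 4 = 12.
Ballots ranking Measure 1 above Plan F: 26 − 12 = 14.
Measure 1 wins the head-to-head 14–12.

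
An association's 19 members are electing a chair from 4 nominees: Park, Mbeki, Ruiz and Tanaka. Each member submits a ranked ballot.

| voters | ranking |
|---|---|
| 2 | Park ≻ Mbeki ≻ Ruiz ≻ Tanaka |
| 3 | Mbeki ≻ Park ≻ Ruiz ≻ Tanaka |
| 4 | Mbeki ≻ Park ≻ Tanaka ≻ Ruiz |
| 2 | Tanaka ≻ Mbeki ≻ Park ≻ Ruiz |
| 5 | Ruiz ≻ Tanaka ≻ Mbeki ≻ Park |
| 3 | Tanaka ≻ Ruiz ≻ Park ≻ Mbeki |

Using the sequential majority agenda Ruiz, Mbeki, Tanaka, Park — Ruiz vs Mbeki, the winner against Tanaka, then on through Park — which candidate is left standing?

Round 1: Ruiz vs Mbeki — 8–11, Mbeki advances.
Round 2: Mbeki vs Tanaka — 9–10, Tanaka advances.
Round 3: Tanaka vs Park — 10–9, Tanaka advances.
Tanaka survives the agenda.

Tanaka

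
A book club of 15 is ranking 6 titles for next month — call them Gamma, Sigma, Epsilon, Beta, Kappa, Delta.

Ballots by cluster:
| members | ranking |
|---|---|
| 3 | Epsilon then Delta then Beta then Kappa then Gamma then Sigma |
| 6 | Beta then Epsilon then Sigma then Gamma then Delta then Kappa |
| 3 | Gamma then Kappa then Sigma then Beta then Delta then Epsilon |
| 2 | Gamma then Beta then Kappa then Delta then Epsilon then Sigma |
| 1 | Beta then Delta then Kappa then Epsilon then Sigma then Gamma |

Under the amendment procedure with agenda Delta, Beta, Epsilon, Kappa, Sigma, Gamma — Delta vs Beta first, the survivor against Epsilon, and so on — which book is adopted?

Round 1: Delta vs Beta — 3–12, Beta advances.
Round 2: Beta vs Epsilon — 12–3, Beta advances.
Round 3: Beta vs Kappa — 12–3, Beta advances.
Round 4: Beta vs Sigma — 12–3, Beta advances.
Round 5: Beta vs Gamma — 10–5, Beta advances.
The agenda winner is Beta.

Beta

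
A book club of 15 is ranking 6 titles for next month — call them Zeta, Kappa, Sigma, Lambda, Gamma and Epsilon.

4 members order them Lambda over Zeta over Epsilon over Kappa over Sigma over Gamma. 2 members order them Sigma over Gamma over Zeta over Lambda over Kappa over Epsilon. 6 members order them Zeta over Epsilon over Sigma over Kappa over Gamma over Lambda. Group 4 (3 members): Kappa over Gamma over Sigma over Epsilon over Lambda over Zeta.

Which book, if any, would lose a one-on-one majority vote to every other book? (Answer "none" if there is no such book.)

Lambda

Head-to-head results (15 members):
Zeta vs Kappa: 4+2+6 = 12 for Zeta, 3 for Kappa — Zeta by 12–3.
Zeta vs Sigma: Zeta, 10–5.
Zeta–Lambda: Zeta 8–7.
Zeta–Gamma: Zeta 10–5.
Zeta vs Epsilon: Zeta is ranked higher on 4+2+6 = 12 ballots, Epsilon on 3. Zeta wins 12–3.
Kappa–Sigma: Sigma 8–7.
Kappa vs Lambda: Kappa is ranked higher on 6+3 = 9 ballots, Lambda on 6. Kappa wins 9–6.
Kappa vs Gamma: Kappa, 13–2.
Kappa–Epsilon: Epsilon 10–5.
Sigma vs Lambda: Sigma wins 11–4.
Sigma vs Gamma: 4+2+6 = 12 for Sigma, 3 for Gamma — Sigma by 12–3.
Sigma vs Epsilon: Epsilon, 10–5.
Lambda–Gamma: Gamma 11–4.
Lambda vs Epsilon: Epsilon, 9–6.
Gamma vs Epsilon: Epsilon wins 10–5.
Lambda is beaten in every head-to-head and is the Condorcet loser.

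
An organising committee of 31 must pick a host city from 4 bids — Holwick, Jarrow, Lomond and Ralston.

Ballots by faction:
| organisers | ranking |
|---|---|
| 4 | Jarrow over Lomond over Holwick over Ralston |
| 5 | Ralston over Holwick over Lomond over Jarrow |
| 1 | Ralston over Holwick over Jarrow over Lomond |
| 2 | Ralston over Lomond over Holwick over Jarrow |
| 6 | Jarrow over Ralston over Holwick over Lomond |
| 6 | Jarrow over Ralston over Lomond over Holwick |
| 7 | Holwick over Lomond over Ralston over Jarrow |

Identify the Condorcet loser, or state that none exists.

Lomond

Pairwise majorities:
Holwick–Jarrow: Jarrow 16–15.
Holwick vs Lomond: Holwick, 19–12.
Holwick vs Ralston: Holwick is ranked higher on 4+7 = 11 ballots, Ralston on 20. Ralston wins 20–11.
Jarrow vs Lomond: Jarrow, 17–14.
Jarrow vs Ralston: Jarrow is ranked higher on 4+6+6 = 16 ballots, Ralston on 15. Jarrow wins 16–15.
Lomond–Ralston: Ralston 20–11.
Lomond loses to every other city — it is the Condorcet loser.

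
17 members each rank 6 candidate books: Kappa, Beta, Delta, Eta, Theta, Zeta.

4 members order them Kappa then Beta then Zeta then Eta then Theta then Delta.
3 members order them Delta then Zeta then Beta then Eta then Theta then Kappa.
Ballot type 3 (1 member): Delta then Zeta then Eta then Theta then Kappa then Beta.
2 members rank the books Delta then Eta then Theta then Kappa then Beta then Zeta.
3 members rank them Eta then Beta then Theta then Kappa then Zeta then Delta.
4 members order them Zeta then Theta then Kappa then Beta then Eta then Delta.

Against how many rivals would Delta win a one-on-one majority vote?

Delta against each rival (17 members):
Delta vs Kappa: Kappa wins 11–6.
Delta vs Beta: 3+1+2 = 6 for Delta, 11 for Beta — Beta by 11–6.
Delta vs Eta: Delta is ranked higher on 3+1+2 = 6 ballots, Eta on 11. Eta wins 11–6.
Delta vs Theta: Delta is ranked higher on 3+1+2 = 6 ballots, Theta on 11. Theta wins 11–6.
Delta vs Zeta: Delta is ranked higher on 3+1+2 = 6 ballots, Zeta on 11. Zeta wins 11–6.
Delta beats no one; loses to Kappa, Beta, Eta, Theta, Zeta — 0 pairwise wins.

0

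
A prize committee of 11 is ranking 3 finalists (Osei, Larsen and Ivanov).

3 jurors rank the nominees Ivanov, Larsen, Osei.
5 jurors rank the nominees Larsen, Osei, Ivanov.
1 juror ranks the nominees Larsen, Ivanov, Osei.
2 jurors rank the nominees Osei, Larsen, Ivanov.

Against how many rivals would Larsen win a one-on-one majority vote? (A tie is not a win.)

Larsen against each rival (11 jurors):
Larsen vs Osei: Larsen, 9–2.
Larsen–Ivanov: Larsen 8–3.
Larsen beats Osei, Ivanov — 2 pairwise wins.

2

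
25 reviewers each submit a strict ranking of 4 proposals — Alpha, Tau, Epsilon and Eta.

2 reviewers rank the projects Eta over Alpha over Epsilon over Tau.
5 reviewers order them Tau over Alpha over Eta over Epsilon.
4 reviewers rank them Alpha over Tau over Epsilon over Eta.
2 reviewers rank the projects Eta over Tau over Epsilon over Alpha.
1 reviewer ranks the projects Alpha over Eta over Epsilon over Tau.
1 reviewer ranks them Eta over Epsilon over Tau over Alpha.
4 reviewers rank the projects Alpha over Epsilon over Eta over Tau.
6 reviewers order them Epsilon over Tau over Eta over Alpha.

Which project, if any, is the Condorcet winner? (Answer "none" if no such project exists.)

none

Head-to-head results (25 reviewers):
Alpha vs Tau: Alpha preferred on 2+4+1+4 = 11 ballots; Tau wins 14–11.
Alpha vs Epsilon: 16 to 9, Alpha.
Alpha vs Eta: 5+4+1+4 = 14 for Alpha, 11 for Eta — Alpha by 14–11.
Tau vs Epsilon: Tau preferred on 5+4+2 = 11 ballots; Epsilon wins 14–11.
Tau vs Eta: Tau is ranked higher on 5+4+6 = 15 ballots, Eta on 10. Tau wins 15–10.
Epsilon vs Eta: Epsilon preferred on 4+4+6 = 14 ballots; Epsilon wins 14–11.
Every project loses at least once (Alpha loses to Tau; Tau loses to Epsilon; Epsilon loses to Alpha; Eta loses to Alpha). The majority relation contains the cycle Alpha → Epsilon → Tau → Alpha, so there is no Condorcet winner.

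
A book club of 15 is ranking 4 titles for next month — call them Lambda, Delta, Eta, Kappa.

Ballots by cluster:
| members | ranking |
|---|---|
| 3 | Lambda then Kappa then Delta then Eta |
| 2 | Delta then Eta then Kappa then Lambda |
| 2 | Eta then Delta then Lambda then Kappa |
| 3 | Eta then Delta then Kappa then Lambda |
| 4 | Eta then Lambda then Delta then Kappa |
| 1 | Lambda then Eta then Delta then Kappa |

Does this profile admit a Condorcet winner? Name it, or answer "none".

Eta

Check each pair by majority over 15 ballots:
Lambda vs Delta: Lambda is ranked higher on 3+4+1 = 8 ballots, Delta on 7. Lambda wins 8–7.
Lambda vs Eta: Lambda is ranked higher on 3+1 = 4 ballots, Eta on 11. Eta wins 11–4.
Lambda vs Kappa: Lambda preferred on 3+2+4+1 = 10 ballots; Lambda wins 10–5.
Delta vs Eta: 5 to 10, Eta.
Delta vs Kappa: 12 to 3, Delta.
Eta vs Kappa: Eta is ranked higher on 2+2+3+4+1 = 12 ballots, Kappa on 3. Eta wins 12–3.
Eta beats each of Lambda, Delta, Kappa — Eta is the Condorcet winner.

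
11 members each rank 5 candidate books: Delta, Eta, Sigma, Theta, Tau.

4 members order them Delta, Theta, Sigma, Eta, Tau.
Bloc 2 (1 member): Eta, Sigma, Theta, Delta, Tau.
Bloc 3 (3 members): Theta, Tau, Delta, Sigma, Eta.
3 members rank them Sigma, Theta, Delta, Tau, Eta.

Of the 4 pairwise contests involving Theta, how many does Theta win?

4

Theta against each rival (11 members):
Theta vs Delta: Theta, 7–4.
Theta vs Eta: Theta wins 10–1.
Theta vs Sigma: Theta, 7–4.
Theta vs Tau: Theta preferred on 4+1+3+3 = 11 ballots; Theta wins 11–0.
Theta beats Delta, Eta, Sigma, Tau — 4 pairwise wins.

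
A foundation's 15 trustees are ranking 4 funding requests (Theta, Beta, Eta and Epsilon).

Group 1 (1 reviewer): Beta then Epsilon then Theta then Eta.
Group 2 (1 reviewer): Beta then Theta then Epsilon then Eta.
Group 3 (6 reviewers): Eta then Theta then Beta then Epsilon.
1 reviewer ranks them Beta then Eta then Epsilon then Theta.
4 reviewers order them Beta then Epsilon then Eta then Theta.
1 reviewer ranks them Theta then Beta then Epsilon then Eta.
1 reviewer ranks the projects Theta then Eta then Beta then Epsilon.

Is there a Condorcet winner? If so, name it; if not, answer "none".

none

Head-to-head results (15 reviewers):
Theta vs Beta: Theta wins 8–7.
Theta vs Eta: Eta wins 11–4.
Theta–Epsilon: Theta 9–6.
Beta vs Eta: Beta wins 8–7.
Beta vs Epsilon: Beta wins 15–0.
Eta vs Epsilon: Eta wins 8–7.
No project is unbeaten: Theta loses to Eta; Beta loses to Theta; Eta loses to Beta; Epsilon loses to Theta. In particular Theta beats Beta beats Eta beats Theta is a majority cycle — no Condorcet winner exists.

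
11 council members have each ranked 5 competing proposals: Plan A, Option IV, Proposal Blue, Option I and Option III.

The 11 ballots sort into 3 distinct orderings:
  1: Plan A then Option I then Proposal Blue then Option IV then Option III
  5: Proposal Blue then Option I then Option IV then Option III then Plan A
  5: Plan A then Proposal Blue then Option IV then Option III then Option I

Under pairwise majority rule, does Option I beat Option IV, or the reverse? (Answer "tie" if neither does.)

Option I

Ballots ranking Option I above Option IV: 1 + 5 = 6.
Ballots ranking Option IV above Option I: 11 − 6 = 5.
Option I wins the head-to-head 6–5.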